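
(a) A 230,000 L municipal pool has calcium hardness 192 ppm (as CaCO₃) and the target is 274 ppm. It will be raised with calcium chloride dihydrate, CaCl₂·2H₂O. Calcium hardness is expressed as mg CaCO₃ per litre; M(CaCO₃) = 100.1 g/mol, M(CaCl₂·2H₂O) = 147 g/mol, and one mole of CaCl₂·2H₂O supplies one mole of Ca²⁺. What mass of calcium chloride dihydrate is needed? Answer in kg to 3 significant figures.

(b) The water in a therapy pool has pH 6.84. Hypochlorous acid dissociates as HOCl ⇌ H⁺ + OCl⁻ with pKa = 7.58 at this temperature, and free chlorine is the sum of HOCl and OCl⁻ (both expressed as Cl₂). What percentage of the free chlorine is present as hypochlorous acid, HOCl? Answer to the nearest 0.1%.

(a) 27.7 kg; (b) 84.6%

(a) Hardness to add: (274 − 192) = 82 mg/L as CaCO₃ × 230,000 L = 18,860 g as CaCO₃.
(a) Moles of Ca²⁺ (1 mol Ca²⁺ ≡ 1 mol CaCO₃): 18,860 / 100.1 g/mol = 188.4 mol.
(a) Mass of CaCl₂·2H₂O: 188.4 × 147 = 27,700 g.

(b) [OCl⁻]/[HOCl] = 10^(pH − pKa) = 10^(6.84 − 7.58) = 10^-0.74 = 0.182.
(b) Fraction as HOCl = 1 / (1 + 0.182) = 0.846.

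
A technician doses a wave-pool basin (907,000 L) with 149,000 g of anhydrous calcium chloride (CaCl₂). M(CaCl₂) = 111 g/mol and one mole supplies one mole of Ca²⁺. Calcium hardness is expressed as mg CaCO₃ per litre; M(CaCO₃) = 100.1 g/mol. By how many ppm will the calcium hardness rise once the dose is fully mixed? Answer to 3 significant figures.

148 ppm

Moles of Ca²⁺: 149,000 g ÷ 111 g/mol = 1342 mol.
As CaCO₃: 1342 mol × 100.1 g/mol = 134,400 g.
Rise: 134,400 g / 907,000 L × 1000 = 148.1 mg/L.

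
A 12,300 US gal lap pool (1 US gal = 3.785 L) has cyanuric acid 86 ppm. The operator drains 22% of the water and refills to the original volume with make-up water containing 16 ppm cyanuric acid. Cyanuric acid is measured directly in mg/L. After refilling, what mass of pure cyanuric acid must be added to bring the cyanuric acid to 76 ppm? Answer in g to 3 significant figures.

251 g

Volume: 12,300 US gal × 3.785 L/gal = 46,556 L.
After draining 22% and refilling: 86 × 0.78 + 16 × 0.22 = 70.6 ppm.
Deficit to target: 76 − 70.6 = 5.4 mg/L.
Mass: 5.4 mg/L × 46,556 L = 251.4 g cyanuric acid.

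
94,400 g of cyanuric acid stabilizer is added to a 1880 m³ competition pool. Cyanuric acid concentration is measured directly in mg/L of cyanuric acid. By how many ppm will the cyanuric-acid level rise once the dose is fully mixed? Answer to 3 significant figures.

Volume: 1880 m³ = 1,880,000 L.
Rise: 94,400 g / 1,880,000 L × 1000 = 50.21 mg/L.

50.2 ppm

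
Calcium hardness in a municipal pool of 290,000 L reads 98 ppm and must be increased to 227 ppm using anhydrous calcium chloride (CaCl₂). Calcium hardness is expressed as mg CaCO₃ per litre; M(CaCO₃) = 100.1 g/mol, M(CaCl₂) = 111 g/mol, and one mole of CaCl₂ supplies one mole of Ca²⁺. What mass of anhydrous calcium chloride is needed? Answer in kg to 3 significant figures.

Hardness to add: (227 − 98) = 129 mg/L as CaCO₃ × 290,000 L = 37,410 g as CaCO₃.
Moles of Ca²⁺ (1 mol Ca²⁺ ≡ 1 mol CaCO₃): 37,410 / 100.1 g/mol = 373.7 mol.
Mass of CaCl₂: 373.7 × 111 = 41,480 g.

41.5 kg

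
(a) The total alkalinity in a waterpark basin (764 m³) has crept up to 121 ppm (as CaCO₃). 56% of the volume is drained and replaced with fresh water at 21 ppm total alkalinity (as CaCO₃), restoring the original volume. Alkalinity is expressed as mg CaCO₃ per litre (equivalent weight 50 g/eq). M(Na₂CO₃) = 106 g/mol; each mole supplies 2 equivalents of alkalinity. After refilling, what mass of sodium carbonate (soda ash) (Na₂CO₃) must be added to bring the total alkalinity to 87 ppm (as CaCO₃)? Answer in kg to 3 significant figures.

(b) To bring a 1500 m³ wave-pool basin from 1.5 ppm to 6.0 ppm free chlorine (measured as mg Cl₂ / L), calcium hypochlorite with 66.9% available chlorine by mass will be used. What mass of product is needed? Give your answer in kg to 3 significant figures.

(a) 17.8 kg; (b) 10.1 kg

(a) Volume: 764 m³ = 764,000 L.
(a) After draining 56% and refilling: 121 × 0.44 + 21 × 0.56 = 65 ppm.
(a) Deficit to target: 87 − 65 = 22 mg/L.
(a) As CaCO₃: 22 mg/L × 764,000 L = 16,810 g; ÷ 50 g/eq ÷ 2 = 168.1 mol Na₂CO₃.
(a) Mass: 168.1 × 106 = 17,820 g.

(b) Volume: 1500 m³ = 1,500,000 L.
(b) Chlorine deficit: 6.0 − 1.5 = 4.5 ppm = 4.5 mg/L as Cl₂.
(b) Cl₂ equivalent needed: 4.5 mg/L × 1,500,000 L = 6,750,000 mg = 6750 g.
(b) Product at 66.9% available chlorine: 6750 / 0.669 = 10,090 g.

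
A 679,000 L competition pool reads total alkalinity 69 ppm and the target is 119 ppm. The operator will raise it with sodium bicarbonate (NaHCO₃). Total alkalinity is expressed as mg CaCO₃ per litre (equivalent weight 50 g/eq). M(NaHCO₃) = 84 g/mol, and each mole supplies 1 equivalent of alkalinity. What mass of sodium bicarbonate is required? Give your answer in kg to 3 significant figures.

57.0 kg

Alkalinity to add: (119 − 69) = 50 mg/L as CaCO₃ × 679,000 L = 33,950 g as CaCO₃.
Equivalents: 33,950 g ÷ 50 g/eq = 679 eq.
NaHCO₃ supplies 1 eq per mole → 679 mol.
Mass: 679 mol × 84 g/mol = 57,040 g.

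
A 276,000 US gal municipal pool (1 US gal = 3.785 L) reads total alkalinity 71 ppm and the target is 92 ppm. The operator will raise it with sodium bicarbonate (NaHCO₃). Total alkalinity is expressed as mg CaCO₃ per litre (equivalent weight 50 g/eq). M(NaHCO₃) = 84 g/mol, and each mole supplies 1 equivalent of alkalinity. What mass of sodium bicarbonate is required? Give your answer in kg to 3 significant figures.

Volume: 276,000 US gal × 3.785 L/gal = 1,044,660 L.
Alkalinity to add: (92 − 71) = 21 mg/L as CaCO₃ × 1,044,660 L = 21,940 g as CaCO₃.
Equivalents: 21,940 g ÷ 50 g/eq = 438.8 eq.
NaHCO₃ supplies 1 eq per mole → 438.8 mol.
Mass: 438.8 mol × 84 g/mol = 36,860 g.

36.9 kg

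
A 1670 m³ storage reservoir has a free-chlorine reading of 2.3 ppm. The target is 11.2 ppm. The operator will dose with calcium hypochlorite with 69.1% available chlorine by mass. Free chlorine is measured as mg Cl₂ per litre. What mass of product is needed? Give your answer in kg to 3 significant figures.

21.5 kg

Volume: 1670 m³ = 1,670,000 L.
Chlorine deficit: 11.2 − 2.3 = 8.9 ppm = 8.9 mg/L as Cl₂.
Cl₂ equivalent needed: 8.9 mg/L × 1,670,000 L = 14,860,000 mg = 14,860 g.
Product at 69.1% available chlorine: 14,860 / 0.691 = 21,510 g.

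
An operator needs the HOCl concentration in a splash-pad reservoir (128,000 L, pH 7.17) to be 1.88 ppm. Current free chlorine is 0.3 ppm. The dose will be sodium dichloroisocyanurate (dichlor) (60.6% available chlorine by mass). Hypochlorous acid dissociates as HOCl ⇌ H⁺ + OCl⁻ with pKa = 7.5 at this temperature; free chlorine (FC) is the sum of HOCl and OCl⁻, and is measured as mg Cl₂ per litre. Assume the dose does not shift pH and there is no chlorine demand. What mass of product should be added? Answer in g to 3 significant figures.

[OCl⁻]/[HOCl] = 10^(pH − pKa) = 10^(7.17 − 7.5) = 0.4677; fraction as HOCl = 1/(1 + 0.4677) = 0.6813.
Free chlorine required for 1.88 ppm HOCl: 1.88 / 0.6813 = 2.759 ppm.
FC to add: 2.759 − 0.3 = 2.459 mg/L as Cl₂.
Cl₂ equivalent: 2.459 mg/L × 128,000 L = 314.8 g.
Product at 60.6% available Cl: 314.8 / 0.606 = 519.5 g.

519 g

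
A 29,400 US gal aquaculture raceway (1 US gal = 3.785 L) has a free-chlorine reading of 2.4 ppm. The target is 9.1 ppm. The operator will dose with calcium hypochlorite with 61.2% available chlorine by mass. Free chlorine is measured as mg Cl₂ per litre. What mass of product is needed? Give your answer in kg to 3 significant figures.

1.22 kg

Volume: 29,400 US gal × 3.785 L/gal = 111,279 L.
Chlorine deficit: 9.1 − 2.4 = 6.7 ppm = 6.7 mg/L as Cl₂.
Cl₂ equivalent needed: 6.7 mg/L × 111,279 L = 745,600 mg = 745.6 g.
Product at 61.2% available chlorine: 745.6 / 0.612 = 1218 g.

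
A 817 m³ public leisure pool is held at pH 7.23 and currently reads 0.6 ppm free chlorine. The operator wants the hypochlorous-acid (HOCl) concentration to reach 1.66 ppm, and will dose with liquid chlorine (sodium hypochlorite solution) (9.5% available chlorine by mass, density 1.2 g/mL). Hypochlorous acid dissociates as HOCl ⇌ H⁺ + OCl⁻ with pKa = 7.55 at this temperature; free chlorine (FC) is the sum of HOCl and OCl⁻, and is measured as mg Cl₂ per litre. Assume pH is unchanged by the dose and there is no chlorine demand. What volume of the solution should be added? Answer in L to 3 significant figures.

Volume: 817 m³ = 817,000 L.
[OCl⁻]/[HOCl] = 10^(pH − pKa) = 10^(7.23 − 7.55) = 0.4786; fraction as HOCl = 1/(1 + 0.4786) = 0.6763.
Free chlorine required for 1.66 ppm HOCl: 1.66 / 0.6763 = 2.455 ppm.
FC to add: 2.455 − 0.6 = 1.855 mg/L as Cl₂.
Cl₂ equivalent: 1.855 mg/L × 817,000 L = 1515 g.
Product at 9.5% available Cl: 1515 / 0.095 = 15,950 g.
Volume: 15,950 g ÷ 1.2 g/mL = 13,290 mL.

13.3 L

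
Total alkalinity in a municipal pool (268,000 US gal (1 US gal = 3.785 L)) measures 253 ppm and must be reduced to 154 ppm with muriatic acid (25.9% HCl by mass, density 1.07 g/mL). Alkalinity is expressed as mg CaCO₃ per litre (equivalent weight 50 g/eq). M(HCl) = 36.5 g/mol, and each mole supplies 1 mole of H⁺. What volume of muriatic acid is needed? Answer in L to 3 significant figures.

265 L

Volume: 268,000 US gal × 3.785 L/gal = 1,014,380 L.
Alkalinity to neutralize: (253 − 154) = 99 mg/L as CaCO₃ × 1,014,380 L = 100,400 g as CaCO₃.
Equivalents of H⁺ required: 100,400 ÷ 50 g/eq = 2008 eq = 2008 mol HCl.
Mass of HCl: 2008 × 36.5 = 73,310 g.
Mass of 25.9% solution: 73,310 / 0.259 = 283,000 g.
Volume: 283,000 g ÷ 1.07 g/mL = 264,500 mL.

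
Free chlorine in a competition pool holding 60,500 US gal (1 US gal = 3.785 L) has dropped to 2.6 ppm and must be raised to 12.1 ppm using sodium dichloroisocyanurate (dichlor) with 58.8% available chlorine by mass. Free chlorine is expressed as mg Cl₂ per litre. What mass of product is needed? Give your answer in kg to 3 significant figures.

3.70 kg

Volume: 60,500 US gal × 3.785 L/gal = 228,992 L.
Chlorine deficit: 12.1 − 2.6 = 9.5 ppm = 9.5 mg/L as Cl₂.
Cl₂ equivalent needed: 9.5 mg/L × 228,992 L = 2,175,000 mg = 2175 g.
Product at 58.8% available chlorine: 2175 / 0.588 = 3700 g.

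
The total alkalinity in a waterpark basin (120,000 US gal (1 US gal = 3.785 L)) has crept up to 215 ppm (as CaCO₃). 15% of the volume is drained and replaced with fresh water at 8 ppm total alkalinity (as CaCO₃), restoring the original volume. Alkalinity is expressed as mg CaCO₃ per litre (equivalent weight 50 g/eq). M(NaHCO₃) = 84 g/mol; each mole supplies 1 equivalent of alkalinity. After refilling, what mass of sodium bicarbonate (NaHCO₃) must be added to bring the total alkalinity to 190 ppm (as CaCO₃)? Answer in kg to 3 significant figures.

4.62 kg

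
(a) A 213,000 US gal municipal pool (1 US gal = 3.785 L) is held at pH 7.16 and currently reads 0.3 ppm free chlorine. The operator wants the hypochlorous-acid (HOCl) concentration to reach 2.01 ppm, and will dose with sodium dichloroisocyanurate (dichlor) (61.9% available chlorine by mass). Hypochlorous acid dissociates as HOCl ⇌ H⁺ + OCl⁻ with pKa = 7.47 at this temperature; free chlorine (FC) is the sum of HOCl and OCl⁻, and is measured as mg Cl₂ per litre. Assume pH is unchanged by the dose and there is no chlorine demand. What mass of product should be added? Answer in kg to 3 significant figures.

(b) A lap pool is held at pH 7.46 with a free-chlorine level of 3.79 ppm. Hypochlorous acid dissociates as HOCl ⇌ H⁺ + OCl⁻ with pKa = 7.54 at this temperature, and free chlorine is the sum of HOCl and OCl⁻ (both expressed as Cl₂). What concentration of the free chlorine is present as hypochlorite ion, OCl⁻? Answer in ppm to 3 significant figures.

(a) 3.51 kg; (b) 1.72 ppm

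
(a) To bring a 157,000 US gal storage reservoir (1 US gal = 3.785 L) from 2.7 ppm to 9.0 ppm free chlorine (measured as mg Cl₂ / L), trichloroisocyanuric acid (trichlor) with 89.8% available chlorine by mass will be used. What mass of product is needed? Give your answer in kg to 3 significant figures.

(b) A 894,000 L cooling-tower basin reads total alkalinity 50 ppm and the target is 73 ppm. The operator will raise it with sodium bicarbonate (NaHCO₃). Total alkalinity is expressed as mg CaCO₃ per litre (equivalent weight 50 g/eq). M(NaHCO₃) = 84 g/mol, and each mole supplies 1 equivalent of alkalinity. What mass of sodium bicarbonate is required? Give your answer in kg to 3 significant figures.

(a) 4.17 kg; (b) 34.5 kg

(a) Volume: 157,000 US gal × 3.785 L/gal = 594,245 L.
(a) Chlorine deficit: 9.0 − 2.7 = 6.3 ppm = 6.3 mg/L as Cl₂.
(a) Cl₂ equivalent needed: 6.3 mg/L × 594,245 L = 3,744,000 mg = 3744 g.
(a) Product at 89.8% available chlorine: 3744 / 0.898 = 4169 g.

(b) Alkalinity to add: (73 − 50) = 23 mg/L as CaCO₃ × 894,000 L = 20,560 g as CaCO₃.
(b) Equivalents: 20,560 g ÷ 50 g/eq = 411.2 eq.
(b) NaHCO₃ supplies 1 eq per mole → 411.2 mol.
(b) Mass: 411.2 mol × 84 g/mol = 34,540 g.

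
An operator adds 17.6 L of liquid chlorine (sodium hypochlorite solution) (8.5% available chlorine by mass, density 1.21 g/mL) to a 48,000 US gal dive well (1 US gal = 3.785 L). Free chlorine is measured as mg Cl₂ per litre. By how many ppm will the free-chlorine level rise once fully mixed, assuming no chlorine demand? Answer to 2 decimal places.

9.96 ppm

Volume: 48,000 US gal × 3.785 L/gal = 181,680 L.
Mass of solution: 17.6 L × 1000 mL/L × 1.21 g/mL = 21,300 g.
Available chlorine delivered: 21,300 g × 0.085 = 1810 g as Cl₂.
Concentration rise: 1810 g / 181,680 L = 9.963 mg/L = 9.96 ppm.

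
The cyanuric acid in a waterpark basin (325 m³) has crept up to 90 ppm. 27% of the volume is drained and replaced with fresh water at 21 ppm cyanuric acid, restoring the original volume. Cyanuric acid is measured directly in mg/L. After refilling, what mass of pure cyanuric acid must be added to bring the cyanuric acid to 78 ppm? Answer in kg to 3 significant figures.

Volume: 325 m³ = 325,000 L.
After draining 27% and refilling: 90 × 0.73 + 21 × 0.27 = 71.37 ppm.
Deficit to target: 78 − 71.37 = 6.63 mg/L.
Mass: 6.63 mg/L × 325,000 L = 2155 g cyanuric acid.

2.15 kg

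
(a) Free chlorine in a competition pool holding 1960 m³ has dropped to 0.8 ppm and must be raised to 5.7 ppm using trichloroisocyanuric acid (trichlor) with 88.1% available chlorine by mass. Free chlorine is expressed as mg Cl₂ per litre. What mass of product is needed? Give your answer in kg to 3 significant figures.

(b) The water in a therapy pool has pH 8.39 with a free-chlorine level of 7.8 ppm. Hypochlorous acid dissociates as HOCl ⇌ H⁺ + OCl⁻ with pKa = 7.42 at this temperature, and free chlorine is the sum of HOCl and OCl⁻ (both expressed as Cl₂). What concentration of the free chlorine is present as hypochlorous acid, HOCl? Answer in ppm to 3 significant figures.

(a) 10.9 kg; (b) 0.755 ppm

(a) Volume: 1960 m³ = 1,960,000 L.
(a) Chlorine deficit: 5.7 − 0.8 = 4.9 ppm = 4.9 mg/L as Cl₂.
(a) Cl₂ equivalent needed: 4.9 mg/L × 1,960,000 L = 9,604,000 mg = 9604 g.
(a) Product at 88.1% available chlorine: 9604 / 0.881 = 10,900 g.

(b) [OCl⁻]/[HOCl] = 10^(pH − pKa) = 10^(8.39 − 7.42) = 10^0.97 = 9.333.
(b) Fraction as HOCl = 1 / (1 + 9.333) = 0.09678.
(b) HOCl = 0.09678 × 7.8 ppm = 0.7549 ppm.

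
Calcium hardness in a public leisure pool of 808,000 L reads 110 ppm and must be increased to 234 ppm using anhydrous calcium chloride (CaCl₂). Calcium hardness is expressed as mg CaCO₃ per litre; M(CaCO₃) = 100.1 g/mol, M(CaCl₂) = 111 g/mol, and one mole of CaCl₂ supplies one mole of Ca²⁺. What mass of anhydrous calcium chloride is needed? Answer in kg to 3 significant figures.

111 kg

Hardness to add: (234 − 110) = 124 mg/L as CaCO₃ × 808,000 L = 100,200 g as CaCO₃.
Moles of Ca²⁺ (1 mol Ca²⁺ ≡ 1 mol CaCO₃): 100,200 / 100.1 g/mol = 1001 mol.
Mass of CaCl₂: 1001 × 111 = 111,100 g.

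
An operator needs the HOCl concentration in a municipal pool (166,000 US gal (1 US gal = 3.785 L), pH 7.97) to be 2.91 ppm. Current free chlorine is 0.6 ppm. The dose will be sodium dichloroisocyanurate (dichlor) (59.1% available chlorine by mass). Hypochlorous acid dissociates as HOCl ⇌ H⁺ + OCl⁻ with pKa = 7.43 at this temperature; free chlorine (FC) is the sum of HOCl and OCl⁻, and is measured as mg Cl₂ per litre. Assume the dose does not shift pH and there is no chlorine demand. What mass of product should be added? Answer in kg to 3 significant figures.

Volume: 166,000 US gal × 3.785 L/gal = 628,310 L.
[OCl⁻]/[HOCl] = 10^(pH − pKa) = 10^(7.97 − 7.43) = 3.467; fraction as HOCl = 1/(1 + 3.467) = 0.2238.
Free chlorine required for 2.91 ppm HOCl: 2.91 / 0.2238 = 13 ppm.
FC to add: 13 − 0.6 = 12.4 mg/L as Cl₂.
Cl₂ equivalent: 12.4 mg/L × 628,310 L = 7791 g.
Product at 59.1% available Cl: 7791 / 0.591 = 13,180 g.

13.2 kg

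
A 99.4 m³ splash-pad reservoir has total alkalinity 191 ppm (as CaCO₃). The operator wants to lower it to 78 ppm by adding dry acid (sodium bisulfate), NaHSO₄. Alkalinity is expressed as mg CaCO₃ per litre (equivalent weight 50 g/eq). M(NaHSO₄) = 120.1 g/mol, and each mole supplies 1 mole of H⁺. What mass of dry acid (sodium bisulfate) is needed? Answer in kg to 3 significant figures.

Volume: 99.4 m³ = 99,400 L.
Alkalinity to neutralize: (191 − 78) = 113 mg/L as CaCO₃ × 99,400 L = 11,230 g as CaCO₃.
Equivalents of H⁺ required: 11,230 ÷ 50 g/eq = 224.6 eq = 224.6 mol NaHSO₄.
Mass of NaHSO₄: 224.6 × 120.1 = 26,980 g.

27.0 kg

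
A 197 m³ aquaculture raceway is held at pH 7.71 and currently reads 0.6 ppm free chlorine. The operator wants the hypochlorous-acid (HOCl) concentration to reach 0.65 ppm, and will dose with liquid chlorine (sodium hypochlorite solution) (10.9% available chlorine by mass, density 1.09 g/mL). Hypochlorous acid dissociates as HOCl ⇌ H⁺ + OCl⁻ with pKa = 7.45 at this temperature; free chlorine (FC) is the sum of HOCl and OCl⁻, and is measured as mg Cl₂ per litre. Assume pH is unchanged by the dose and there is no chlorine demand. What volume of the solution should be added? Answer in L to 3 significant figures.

2.04 L

Volume: 197 m³ = 197,000 L.
[OCl⁻]/[HOCl] = 10^(pH − pKa) = 10^(7.71 − 7.45) = 1.82; fraction as HOCl = 1/(1 + 1.82) = 0.3546.
Free chlorine required for 0.65 ppm HOCl: 0.65 / 0.3546 = 1.833 ppm.
FC to add: 1.833 − 0.6 = 1.233 mg/L as Cl₂.
Cl₂ equivalent: 1.233 mg/L × 197,000 L = 242.9 g.
Product at 10.9% available Cl: 242.9 / 0.109 = 2228 g.
Volume: 2228 g ÷ 1.09 g/mL = 2044 mL.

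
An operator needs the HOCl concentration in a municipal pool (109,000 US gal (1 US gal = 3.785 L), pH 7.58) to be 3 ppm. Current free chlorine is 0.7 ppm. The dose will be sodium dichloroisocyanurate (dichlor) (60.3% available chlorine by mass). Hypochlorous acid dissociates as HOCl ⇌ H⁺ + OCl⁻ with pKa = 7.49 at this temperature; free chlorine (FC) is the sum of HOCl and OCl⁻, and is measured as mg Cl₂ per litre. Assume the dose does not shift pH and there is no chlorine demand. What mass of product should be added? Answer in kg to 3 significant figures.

4.10 kg

Volume: 109,000 US gal × 3.785 L/gal = 412,565 L.
[OCl⁻]/[HOCl] = 10^(pH − pKa) = 10^(7.58 − 7.49) = 1.23; fraction as HOCl = 1/(1 + 1.23) = 0.4484.
Free chlorine required for 3 ppm HOCl: 3 / 0.4484 = 6.691 ppm.
FC to add: 6.691 − 0.7 = 5.991 mg/L as Cl₂.
Cl₂ equivalent: 5.991 mg/L × 412,565 L = 2472 g.
Product at 60.3% available Cl: 2472 / 0.603 = 4099 g.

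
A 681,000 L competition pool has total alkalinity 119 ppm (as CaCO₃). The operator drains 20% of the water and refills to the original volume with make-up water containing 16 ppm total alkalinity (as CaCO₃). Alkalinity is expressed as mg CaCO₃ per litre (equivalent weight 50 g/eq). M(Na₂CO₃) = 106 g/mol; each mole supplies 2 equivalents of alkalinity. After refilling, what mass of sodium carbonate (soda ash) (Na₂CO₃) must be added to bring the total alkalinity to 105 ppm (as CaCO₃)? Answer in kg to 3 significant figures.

After draining 20% and refilling: 119 × 0.80 + 16 × 0.20 = 98.4 ppm.
Deficit to target: 105 − 98.4 = 6.6 mg/L.
As CaCO₃: 6.6 mg/L × 681,000 L = 4495 g; ÷ 50 g/eq ÷ 2 = 44.95 mol Na₂CO₃.
Mass: 44.95 × 106 = 4764 g.

4.76 kg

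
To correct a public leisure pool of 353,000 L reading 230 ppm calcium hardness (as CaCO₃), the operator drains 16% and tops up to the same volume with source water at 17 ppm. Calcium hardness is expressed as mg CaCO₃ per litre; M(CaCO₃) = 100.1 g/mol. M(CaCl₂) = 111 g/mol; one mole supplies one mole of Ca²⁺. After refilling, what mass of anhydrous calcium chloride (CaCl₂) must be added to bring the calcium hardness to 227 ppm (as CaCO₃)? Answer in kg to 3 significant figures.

12.2 kg

After draining 16% and refilling: 230 × 0.84 + 17 × 0.16 = 195.92 ppm.
Deficit to target: 227 − 195.92 = 31.08 mg/L.
As CaCO₃: 31.08 mg/L × 353,000 L = 10,970 g; ÷ 100.1 = 109.6 mol Ca²⁺.
Mass: 109.6 × 111 = 12,170 g.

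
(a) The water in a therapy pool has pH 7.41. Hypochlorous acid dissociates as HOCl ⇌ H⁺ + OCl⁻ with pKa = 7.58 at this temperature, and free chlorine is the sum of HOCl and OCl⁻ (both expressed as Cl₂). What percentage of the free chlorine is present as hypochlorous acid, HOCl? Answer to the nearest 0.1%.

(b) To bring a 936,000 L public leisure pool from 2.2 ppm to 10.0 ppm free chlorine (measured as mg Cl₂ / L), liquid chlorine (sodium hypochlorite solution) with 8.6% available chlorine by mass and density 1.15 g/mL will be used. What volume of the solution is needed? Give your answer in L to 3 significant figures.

(a) 59.7%; (b) 73.8 L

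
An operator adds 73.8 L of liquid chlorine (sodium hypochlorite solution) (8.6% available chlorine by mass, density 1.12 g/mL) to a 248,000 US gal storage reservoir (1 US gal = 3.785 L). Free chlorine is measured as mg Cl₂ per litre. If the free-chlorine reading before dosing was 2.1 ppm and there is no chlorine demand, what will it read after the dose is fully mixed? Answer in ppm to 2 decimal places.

9.67 ppm

Volume: 248,000 US gal × 3.785 L/gal = 938,680 L.
Mass of solution: 73.8 L × 1000 mL/L × 1.12 g/mL = 82,660 g.
Available chlorine delivered: 82,660 g × 0.086 = 7108 g as Cl₂.
Concentration rise: 7108 g / 938,680 L = 7.573 mg/L = 7.57 ppm.
Final FC: 2.1 + 7.57 = 9.67 ppm.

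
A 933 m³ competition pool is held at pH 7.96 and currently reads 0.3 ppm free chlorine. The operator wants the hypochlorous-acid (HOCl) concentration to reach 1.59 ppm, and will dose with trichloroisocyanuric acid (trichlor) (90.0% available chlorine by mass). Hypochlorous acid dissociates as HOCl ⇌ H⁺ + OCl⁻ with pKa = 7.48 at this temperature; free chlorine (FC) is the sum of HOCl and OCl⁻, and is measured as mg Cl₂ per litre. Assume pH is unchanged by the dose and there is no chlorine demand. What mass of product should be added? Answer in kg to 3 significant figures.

6.32 kg

Volume: 933 m³ = 933,000 L.
[OCl⁻]/[HOCl] = 10^(pH − pKa) = 10^(7.96 − 7.48) = 3.02; fraction as HOCl = 1/(1 + 3.02) = 0.2488.
Free chlorine required for 1.59 ppm HOCl: 1.59 / 0.2488 = 6.392 ppm.
FC to add: 6.392 − 0.3 = 6.092 mg/L as Cl₂.
Cl₂ equivalent: 6.092 mg/L × 933,000 L = 5684 g.
Product at 90.0% available Cl: 5684 / 0.9 = 6315 g.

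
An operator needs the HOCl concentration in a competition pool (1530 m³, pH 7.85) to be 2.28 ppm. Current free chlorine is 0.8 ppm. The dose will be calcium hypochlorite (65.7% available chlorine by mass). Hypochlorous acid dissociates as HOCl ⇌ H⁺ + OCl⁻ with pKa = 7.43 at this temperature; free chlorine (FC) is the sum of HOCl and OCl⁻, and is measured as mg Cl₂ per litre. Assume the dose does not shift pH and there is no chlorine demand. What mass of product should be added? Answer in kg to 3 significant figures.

17.4 kg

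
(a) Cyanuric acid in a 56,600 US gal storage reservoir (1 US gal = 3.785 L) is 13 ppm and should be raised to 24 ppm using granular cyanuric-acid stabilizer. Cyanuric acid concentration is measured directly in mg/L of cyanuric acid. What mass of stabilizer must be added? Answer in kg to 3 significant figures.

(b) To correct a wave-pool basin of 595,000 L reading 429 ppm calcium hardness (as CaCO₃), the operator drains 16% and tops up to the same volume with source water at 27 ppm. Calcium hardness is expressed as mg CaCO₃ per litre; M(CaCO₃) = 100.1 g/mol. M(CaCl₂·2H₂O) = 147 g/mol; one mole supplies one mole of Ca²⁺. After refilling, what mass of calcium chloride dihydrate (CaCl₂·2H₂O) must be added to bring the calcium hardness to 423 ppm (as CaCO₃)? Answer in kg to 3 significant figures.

(a) Volume: 56,600 US gal × 3.785 L/gal = 214,231 L.
(a) CYA to add: (24 − 13) = 11 mg/L × 214,231 L = 2357 g cyanuric acid.

(b) After draining 16% and refilling: 429 × 0.84 + 27 × 0.16 = 364.68 ppm.
(b) Deficit to target: 423 − 364.68 = 58.32 mg/L.
(b) As CaCO₃: 58.32 mg/L × 595,000 L = 34,700 g; ÷ 100.1 = 346.7 mol Ca²⁺.
(b) Mass: 346.7 × 147 = 50,960 g.

(a) 2.36 kg; (b) 51.0 kg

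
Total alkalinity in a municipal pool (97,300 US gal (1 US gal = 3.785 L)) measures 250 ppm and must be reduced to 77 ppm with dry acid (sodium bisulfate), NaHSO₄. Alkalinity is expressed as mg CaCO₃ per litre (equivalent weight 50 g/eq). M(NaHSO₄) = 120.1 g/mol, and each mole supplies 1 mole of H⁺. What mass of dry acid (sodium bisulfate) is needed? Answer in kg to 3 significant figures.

Volume: 97,300 US gal × 3.785 L/gal = 368,280 L.
Alkalinity to neutralize: (250 − 77) = 173 mg/L as CaCO₃ × 368,280 L = 63,710 g as CaCO₃.
Equivalents of H⁺ required: 63,710 ÷ 50 g/eq = 1274 eq = 1274 mol NaHSO₄.
Mass of NaHSO₄: 1274 × 120.1 = 153,000 g.

153 kg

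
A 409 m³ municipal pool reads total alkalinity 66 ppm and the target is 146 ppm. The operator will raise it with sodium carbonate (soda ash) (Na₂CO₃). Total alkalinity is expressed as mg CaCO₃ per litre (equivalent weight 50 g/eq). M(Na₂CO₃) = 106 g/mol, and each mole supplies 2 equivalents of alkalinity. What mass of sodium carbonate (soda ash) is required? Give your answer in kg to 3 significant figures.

Volume: 409 m³ = 409,000 L.
Alkalinity to add: (146 − 66) = 80 mg/L as CaCO₃ × 409,000 L = 32,720 g as CaCO₃.
Equivalents: 32,720 g ÷ 50 g/eq = 654.4 eq.
Each mole of Na₂CO₃ supplies 2 eq, so 654.4 / 2 = 327.2 mol.
Mass: 327.2 mol × 106 g/mol = 34,680 g.

34.7 kg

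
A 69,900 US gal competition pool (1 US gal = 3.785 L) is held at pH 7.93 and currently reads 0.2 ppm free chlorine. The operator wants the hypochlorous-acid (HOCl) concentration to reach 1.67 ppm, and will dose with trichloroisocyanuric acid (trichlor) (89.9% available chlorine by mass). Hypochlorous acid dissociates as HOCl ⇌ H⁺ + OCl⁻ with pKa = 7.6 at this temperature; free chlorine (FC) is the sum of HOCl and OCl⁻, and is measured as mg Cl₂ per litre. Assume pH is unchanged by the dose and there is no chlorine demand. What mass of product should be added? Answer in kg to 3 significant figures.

Volume: 69,900 US gal × 3.785 L/gal = 264,572 L.
[OCl⁻]/[HOCl] = 10^(pH − pKa) = 10^(7.93 − 7.6) = 2.138; fraction as HOCl = 1/(1 + 2.138) = 0.3187.
Free chlorine required for 1.67 ppm HOCl: 1.67 / 0.3187 = 5.24 ppm.
FC to add: 5.24 − 0.2 = 5.04 mg/L as Cl₂.
Cl₂ equivalent: 5.04 mg/L × 264,572 L = 1334 g.
Product at 89.9% available Cl: 1334 / 0.899 = 1483 g.

1.48 kg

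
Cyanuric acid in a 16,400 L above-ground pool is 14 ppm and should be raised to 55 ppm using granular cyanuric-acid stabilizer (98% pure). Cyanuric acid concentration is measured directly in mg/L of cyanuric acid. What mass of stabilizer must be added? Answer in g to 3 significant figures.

686 g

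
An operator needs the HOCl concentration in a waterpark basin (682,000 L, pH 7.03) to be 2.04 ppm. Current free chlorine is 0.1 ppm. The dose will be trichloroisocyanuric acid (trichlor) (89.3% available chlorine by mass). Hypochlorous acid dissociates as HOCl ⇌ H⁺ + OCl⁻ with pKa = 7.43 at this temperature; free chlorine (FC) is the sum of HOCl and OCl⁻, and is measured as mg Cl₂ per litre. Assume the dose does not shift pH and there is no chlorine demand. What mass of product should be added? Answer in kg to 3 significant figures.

2.10 kg

[OCl⁻]/[HOCl] = 10^(pH − pKa) = 10^(7.03 − 7.43) = 0.3981; fraction as HOCl = 1/(1 + 0.3981) = 0.7153.
Free chlorine required for 2.04 ppm HOCl: 2.04 / 0.7153 = 2.852 ppm.
FC to add: 2.852 − 0.1 = 2.752 mg/L as Cl₂.
Cl₂ equivalent: 2.752 mg/L × 682,000 L = 1877 g.
Product at 89.3% available Cl: 1877 / 0.893 = 2102 g.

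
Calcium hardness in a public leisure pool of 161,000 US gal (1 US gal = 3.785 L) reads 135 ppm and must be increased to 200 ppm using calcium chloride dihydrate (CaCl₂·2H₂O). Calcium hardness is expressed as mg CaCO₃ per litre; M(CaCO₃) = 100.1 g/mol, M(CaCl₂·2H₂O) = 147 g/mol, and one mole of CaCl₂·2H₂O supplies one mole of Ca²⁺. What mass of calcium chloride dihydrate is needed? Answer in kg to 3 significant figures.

Volume: 161,000 US gal × 3.785 L/gal = 609,385 L.
Hardness to add: (200 − 135) = 65 mg/L as CaCO₃ × 609,385 L = 39,610 g as CaCO₃.
Moles of Ca²⁺ (1 mol Ca²⁺ ≡ 1 mol CaCO₃): 39,610 / 100.1 g/mol = 395.7 mol.
Mass of CaCl₂·2H₂O: 395.7 × 147 = 58,170 g.

58.2 kg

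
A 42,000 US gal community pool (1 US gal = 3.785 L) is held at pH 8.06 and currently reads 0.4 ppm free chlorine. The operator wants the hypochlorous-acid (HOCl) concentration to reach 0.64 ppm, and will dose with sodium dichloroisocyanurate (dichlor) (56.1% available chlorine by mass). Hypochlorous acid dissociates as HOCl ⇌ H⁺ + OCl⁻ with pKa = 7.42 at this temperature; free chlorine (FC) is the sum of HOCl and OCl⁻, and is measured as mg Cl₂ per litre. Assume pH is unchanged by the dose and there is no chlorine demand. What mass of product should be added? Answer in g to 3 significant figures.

860 g

Volume: 42,000 US gal × 3.785 L/gal = 158,970 L.
[OCl⁻]/[HOCl] = 10^(pH − pKa) = 10^(8.06 − 7.42) = 4.365; fraction as HOCl = 1/(1 + 4.365) = 0.1864.
Free chlorine required for 0.64 ppm HOCl: 0.64 / 0.1864 = 3.434 ppm.
FC to add: 3.434 − 0.4 = 3.034 mg/L as Cl₂.
Cl₂ equivalent: 3.034 mg/L × 158,970 L = 482.3 g.
Product at 56.1% available Cl: 482.3 / 0.561 = 859.7 g.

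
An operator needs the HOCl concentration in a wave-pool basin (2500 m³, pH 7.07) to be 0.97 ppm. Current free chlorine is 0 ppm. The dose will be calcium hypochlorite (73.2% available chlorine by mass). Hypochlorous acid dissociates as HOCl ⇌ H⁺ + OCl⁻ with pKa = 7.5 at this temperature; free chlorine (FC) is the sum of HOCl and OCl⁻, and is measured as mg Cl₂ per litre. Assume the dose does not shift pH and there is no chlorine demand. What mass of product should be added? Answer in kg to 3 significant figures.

4.54 kg

Volume: 2500 m³ = 2,500,000 L.
[OCl⁻]/[HOCl] = 10^(pH − pKa) = 10^(7.07 − 7.5) = 0.3715; fraction as HOCl = 1/(1 + 0.3715) = 0.7291.
Free chlorine required for 0.97 ppm HOCl: 0.97 / 0.7291 = 1.33 ppm.
FC to add: 1.33 − 0 = 1.33 mg/L as Cl₂.
Cl₂ equivalent: 1.33 mg/L × 2,500,000 L = 3326 g.
Product at 73.2% available Cl: 3326 / 0.732 = 4544 g.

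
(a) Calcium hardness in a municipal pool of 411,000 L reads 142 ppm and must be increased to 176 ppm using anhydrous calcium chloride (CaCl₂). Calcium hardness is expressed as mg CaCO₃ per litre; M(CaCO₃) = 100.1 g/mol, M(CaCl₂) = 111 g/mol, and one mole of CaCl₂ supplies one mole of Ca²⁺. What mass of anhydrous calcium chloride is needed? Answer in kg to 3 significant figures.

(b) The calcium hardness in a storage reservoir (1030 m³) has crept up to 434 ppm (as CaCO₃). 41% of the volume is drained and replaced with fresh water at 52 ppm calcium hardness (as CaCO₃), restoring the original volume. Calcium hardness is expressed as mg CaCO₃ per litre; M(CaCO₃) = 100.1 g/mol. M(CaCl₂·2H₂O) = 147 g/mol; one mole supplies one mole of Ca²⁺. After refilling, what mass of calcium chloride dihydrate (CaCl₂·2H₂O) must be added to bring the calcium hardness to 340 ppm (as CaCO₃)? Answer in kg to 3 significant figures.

(a) Hardness to add: (176 − 142) = 34 mg/L as CaCO₃ × 411,000 L = 13,970 g as CaCO₃.
(a) Moles of Ca²⁺ (1 mol Ca²⁺ ≡ 1 mol CaCO₃): 13,970 / 100.1 g/mol = 139.6 mol.
(a) Mass of CaCl₂: 139.6 × 111 = 15,500 g.

(b) Volume: 1030 m³ = 1,030,000 L.
(b) After draining 41% and refilling: 434 × 0.59 + 52 × 0.41 = 277.38 ppm.
(b) Deficit to target: 340 − 277.38 = 62.62 mg/L.
(b) As CaCO₃: 62.62 mg/L × 1,030,000 L = 64,500 g; ÷ 100.1 = 644.3 mol Ca²⁺.
(b) Mass: 644.3 × 147 = 94,720 g.

(a) 15.5 kg; (b) 94.7 kg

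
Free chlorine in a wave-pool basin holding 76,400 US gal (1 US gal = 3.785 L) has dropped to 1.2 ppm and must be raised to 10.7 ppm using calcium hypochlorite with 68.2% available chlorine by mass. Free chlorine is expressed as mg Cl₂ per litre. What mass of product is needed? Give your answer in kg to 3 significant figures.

4.03 kg

Volume: 76,400 US gal × 3.785 L/gal = 289,174 L.
Chlorine deficit: 10.7 − 1.2 = 9.5 ppm = 9.5 mg/L as Cl₂.
Cl₂ equivalent needed: 9.5 mg/L × 289,174 L = 2,747,000 mg = 2747 g.
Product at 68.2% available chlorine: 2747 / 0.682 = 4028 g.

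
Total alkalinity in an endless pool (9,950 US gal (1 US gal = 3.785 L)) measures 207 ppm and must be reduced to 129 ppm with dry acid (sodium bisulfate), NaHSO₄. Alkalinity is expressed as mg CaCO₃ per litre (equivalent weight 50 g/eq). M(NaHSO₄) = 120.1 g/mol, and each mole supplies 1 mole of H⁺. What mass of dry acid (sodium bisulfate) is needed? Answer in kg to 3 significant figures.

7.06 kg

Volume: 9,950 US gal × 3.785 L/gal = 37,661 L.
Alkalinity to neutralize: (207 − 129) = 78 mg/L as CaCO₃ × 37,661 L = 2938 g as CaCO₃.
Equivalents of H⁺ required: 2938 ÷ 50 g/eq = 58.75 eq = 58.75 mol NaHSO₄.
Mass of NaHSO₄: 58.75 × 120.1 = 7056 g.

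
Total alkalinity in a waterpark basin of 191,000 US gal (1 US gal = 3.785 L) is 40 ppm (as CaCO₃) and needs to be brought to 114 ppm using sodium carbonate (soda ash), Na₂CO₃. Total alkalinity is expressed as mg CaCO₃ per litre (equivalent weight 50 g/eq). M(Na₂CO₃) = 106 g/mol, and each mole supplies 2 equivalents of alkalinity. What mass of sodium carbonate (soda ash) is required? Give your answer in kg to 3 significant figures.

56.7 kg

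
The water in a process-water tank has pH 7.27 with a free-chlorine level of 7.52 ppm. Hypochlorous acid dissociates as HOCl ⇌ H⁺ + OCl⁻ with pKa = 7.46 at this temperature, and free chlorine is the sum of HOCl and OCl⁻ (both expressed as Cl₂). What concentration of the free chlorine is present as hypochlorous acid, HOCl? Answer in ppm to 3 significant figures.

4.57 ppm

[OCl⁻]/[HOCl] = 10^(pH − pKa) = 10^(7.27 − 7.46) = 10^-0.19 = 0.6457.
Fraction as HOCl = 1 / (1 + 0.6457) = 0.6077.
HOCl = 0.6077 × 7.52 ppm = 4.57 ppm.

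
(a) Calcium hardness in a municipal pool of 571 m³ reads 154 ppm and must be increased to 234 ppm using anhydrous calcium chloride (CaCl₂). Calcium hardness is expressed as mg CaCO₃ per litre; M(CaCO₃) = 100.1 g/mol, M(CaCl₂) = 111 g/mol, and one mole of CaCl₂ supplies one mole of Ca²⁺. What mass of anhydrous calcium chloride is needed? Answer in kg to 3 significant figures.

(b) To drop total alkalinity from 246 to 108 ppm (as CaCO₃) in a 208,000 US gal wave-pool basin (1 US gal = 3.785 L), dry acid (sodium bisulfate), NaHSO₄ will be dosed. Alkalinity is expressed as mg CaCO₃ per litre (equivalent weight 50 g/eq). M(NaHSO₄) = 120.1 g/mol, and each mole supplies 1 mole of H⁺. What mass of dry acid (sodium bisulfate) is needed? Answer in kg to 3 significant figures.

(a) Volume: 571 m³ = 571,000 L.
(a) Hardness to add: (234 − 154) = 80 mg/L as CaCO₃ × 571,000 L = 45,680 g as CaCO₃.
(a) Moles of Ca²⁺ (1 mol Ca²⁺ ≡ 1 mol CaCO₃): 45,680 / 100.1 g/mol = 456.3 mol.
(a) Mass of CaCl₂: 456.3 × 111 = 50,650 g.

(b) Volume: 208,000 US gal × 3.785 L/gal = 787,280 L.
(b) Alkalinity to neutralize: (246 − 108) = 138 mg/L as CaCO₃ × 787,280 L = 108,600 g as CaCO₃.
(b) Equivalents of H⁺ required: 108,600 ÷ 50 g/eq = 2173 eq = 2173 mol NaHSO₄.
(b) Mass of NaHSO₄: 2173 × 120.1 = 261,000 g.

(a) 50.7 kg; (b) 261 kg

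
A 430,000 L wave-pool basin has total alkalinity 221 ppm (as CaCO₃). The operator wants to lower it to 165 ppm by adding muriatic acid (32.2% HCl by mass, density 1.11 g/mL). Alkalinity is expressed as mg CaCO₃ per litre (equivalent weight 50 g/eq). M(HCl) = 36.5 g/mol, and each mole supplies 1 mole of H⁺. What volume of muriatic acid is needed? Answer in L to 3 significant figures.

49.2 L

Alkalinity to neutralize: (221 − 165) = 56 mg/L as CaCO₃ × 430,000 L = 24,080 g as CaCO₃.
Equivalents of H⁺ required: 24,080 ÷ 50 g/eq = 481.6 eq = 481.6 mol HCl.
Mass of HCl: 481.6 × 36.5 = 17,580 g.
Mass of 32.2% solution: 17,580 / 0.322 = 54,590 g.
Volume: 54,590 g ÷ 1.11 g/mL = 49,180 mL.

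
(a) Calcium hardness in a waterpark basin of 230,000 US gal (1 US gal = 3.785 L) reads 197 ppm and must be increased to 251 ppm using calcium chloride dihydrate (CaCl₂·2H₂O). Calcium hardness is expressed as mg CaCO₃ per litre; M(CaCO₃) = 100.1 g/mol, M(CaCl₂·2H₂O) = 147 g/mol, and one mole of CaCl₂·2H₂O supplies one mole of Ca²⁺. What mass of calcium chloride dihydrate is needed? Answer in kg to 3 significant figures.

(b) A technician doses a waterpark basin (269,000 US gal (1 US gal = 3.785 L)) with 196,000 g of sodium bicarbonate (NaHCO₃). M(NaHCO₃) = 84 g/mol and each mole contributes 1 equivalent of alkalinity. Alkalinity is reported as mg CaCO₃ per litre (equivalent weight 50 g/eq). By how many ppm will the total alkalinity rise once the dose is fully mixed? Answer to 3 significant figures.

(a) 69.0 kg; (b) 115 ppm

(a) Volume: 230,000 US gal × 3.785 L/gal = 870,550 L.
(a) Hardness to add: (251 − 197) = 54 mg/L as CaCO₃ × 870,550 L = 47,010 g as CaCO₃.
(a) Moles of Ca²⁺ (1 mol Ca²⁺ ≡ 1 mol CaCO₃): 47,010 / 100.1 g/mol = 469.6 mol.
(a) Mass of CaCl₂·2H₂O: 469.6 × 147 = 69,040 g.

(b) Volume: 269,000 US gal × 3.785 L/gal = 1,018,165 L.
(b) Moles of NaHCO₃: 196,000 g ÷ 84 g/mol = 2333 mol → 2333 eq of alkalinity.
(b) As CaCO₃: 2333 eq × 50 g/eq = 116,700 g.
(b) Rise: 116,700 g / 1,018,165 L × 1000 = 114.6 mg/L.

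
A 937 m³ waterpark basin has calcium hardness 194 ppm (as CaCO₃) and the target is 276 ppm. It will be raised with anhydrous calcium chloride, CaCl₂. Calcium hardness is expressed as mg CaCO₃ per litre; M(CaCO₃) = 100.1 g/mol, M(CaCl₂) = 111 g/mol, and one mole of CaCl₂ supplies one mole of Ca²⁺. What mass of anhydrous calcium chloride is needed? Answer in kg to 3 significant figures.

Volume: 937 m³ = 937,000 L.
Hardness to add: (276 − 194) = 82 mg/L as CaCO₃ × 937,000 L = 76,830 g as CaCO₃.
Moles of Ca²⁺ (1 mol Ca²⁺ ≡ 1 mol CaCO₃): 76,830 / 100.1 g/mol = 767.6 mol.
Mass of CaCl₂: 767.6 × 111 = 85,200 g.

85.2 kg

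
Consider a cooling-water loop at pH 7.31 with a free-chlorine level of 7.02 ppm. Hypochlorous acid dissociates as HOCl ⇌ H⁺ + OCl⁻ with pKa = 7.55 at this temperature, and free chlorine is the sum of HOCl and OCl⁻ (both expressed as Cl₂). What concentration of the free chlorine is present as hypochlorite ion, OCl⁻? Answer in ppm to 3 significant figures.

2.56 ppm

[OCl⁻]/[HOCl] = 10^(pH − pKa) = 10^(7.31 − 7.55) = 10^-0.24 = 0.5754.
Fraction as HOCl = 1 / (1 + 0.5754) = 0.6347.
OCl⁻ = (1 − 0.6347) × 7.02 ppm = 2.564 ppm.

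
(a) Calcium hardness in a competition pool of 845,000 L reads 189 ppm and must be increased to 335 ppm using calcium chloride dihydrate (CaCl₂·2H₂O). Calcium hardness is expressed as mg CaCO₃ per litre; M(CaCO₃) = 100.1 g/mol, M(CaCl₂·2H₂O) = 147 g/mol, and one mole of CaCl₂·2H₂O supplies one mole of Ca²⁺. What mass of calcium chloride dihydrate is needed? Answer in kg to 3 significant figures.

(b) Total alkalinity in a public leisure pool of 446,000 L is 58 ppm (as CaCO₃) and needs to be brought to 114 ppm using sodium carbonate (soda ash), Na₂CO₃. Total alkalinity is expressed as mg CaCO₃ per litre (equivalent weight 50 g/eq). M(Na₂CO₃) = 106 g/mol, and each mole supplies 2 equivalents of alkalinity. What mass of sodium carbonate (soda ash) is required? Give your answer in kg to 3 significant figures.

(a) 181 kg; (b) 26.5 kg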